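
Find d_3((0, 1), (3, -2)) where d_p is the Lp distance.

(Σ|x_i - y_i|^3)^(1/3) = (|0 - 3|^3 + |1 - (-2)|^3)^(1/3)
= (3^3 + 3^3)^(1/3) = (27 + 27)^(1/3) = (54)^(1/3) ≈ 3.7798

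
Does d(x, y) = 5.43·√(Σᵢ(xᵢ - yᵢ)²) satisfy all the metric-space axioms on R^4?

Yes. The L2 (Euclidean) norm induces a metric on R^4, and multiplying a metric by a positive constant 5.43 > 0 preserves all four axioms: non-negativity (5.43·||x-y|| ≥ 0), identity (5.43·||x-y|| = 0 ⟺ ||x-y|| = 0 ⟺ x = y), symmetry (||x-y|| = ||y-x||), and the triangle inequality (5.43·||x-z|| ≤ 5.43·||x-y|| + 5.43·||y-z||). So d is a metric.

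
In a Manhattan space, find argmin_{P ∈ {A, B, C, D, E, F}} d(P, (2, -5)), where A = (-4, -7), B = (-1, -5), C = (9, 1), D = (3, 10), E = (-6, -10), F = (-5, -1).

Distances: d(A) = 8, d(B) = 3, d(C) = 13, d(D) = 16, d(E) = 13, d(F) = 11. Nearest: B = (-1, -5) with distance 3.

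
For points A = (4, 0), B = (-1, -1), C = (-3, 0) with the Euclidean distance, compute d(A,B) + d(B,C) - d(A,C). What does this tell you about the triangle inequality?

d(A,B) = √(5² + 1²) = √26 ≈ 5.099, d(B,C) = √(2² + 1²) = √5 ≈ 2.2361, d(A,C) = √(7² + 0²) = √49 = 7.
d(A,B) + d(B,C) - d(A,C) = 5.099 + 2.2361 - 7 = 7.3351 - 7 = 0.3351 (to 4 decimal places). This is ≥ 0, so the triangle inequality holds for these points.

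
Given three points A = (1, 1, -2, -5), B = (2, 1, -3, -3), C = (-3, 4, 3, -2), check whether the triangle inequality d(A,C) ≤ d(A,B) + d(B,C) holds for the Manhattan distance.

d(A,B) = 1 + 0 + 1 + 2 = 4, d(B,C) = 5 + 3 + 6 + 1 = 15, d(A,C) = 4 + 3 + 5 + 3 = 15.
d(A,C) = 15 ≤ 4 + 15 = 19. Triangle inequality is satisfied.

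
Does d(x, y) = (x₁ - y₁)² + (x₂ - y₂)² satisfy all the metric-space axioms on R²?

No. The squared Euclidean distance fails the triangle inequality. Counterexample: x = (0, 0), y = (2, 5), z = (4, 10). d(x,z) = 4² + 10² = 116, but d(x,y) + d(y,z) = (2² + 5²) + (2² + 5²) = 29 + 29 = 58. Since 116 > 58, the triangle inequality is violated. (Note: √d, the ordinary Euclidean distance, IS a metric.)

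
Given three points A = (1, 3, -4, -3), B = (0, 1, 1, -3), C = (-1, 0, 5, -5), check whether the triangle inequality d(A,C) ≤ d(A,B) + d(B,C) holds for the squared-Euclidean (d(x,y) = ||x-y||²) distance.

d(A,B) = 1² + 2² + 5² + 0² = 30, d(B,C) = 1² + 1² + 4² + 2² = 22, d(A,C) = 2² + 3² + 9² + 2² = 98.
d(A,C) = 98 > 30 + 22 = 52. Triangle inequality is VIOLATED. (Squared-Euclidean is not a metric — this is a counterexample.)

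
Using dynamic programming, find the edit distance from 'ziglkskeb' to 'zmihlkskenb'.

Let D[i][j] be the edit distance between the first i characters of 'ziglkskeb' and the first j characters of 'zmihlkskenb', with D[i][0] = i, D[0][j] = j, and D[i][j] = D[i-1][j-1] if the characters match, else 1 + min(D[i-1][j], D[i][j-1], D[i-1][j-1]). Filling the table (rows: prefixes of 'ziglkskeb', columns: prefixes of 'zmihlkskenb'):
     ε  z  m  i  h  l  k  s  k  e  n  b
  ε  0  1  2  3  4  5  6  7  8  9 10 11
  z  1  0  1  2  3  4  5  6  7  8  9 10
  i  2  1  1  1  2  3  4  5  6  7  8  9
  g  3  2  2  2  2  3  4  5  6  7  8  9
  l  4  3  3  3  3  2  3  4  5  6  7  8
  k  5  4  4  4  4  3  2  3  4  5  6  7
  s  6  5  5  5  5  4  3  2  3  4  5  6
  k  7  6  6  6  6  5  4  3  2  3  4  5
  e  8  7  7  7  7  6  5  4  3  2  3  4
  b  9  8  8  8  8  7  6  5  4  3  3  3
The bottom-right entry gives D[9][11] = 3, so no sequence of fewer than 3 edits works. Backtracking through the table gives one optimal edit sequence (3 edits):
  ziglkskeb → zmiglkskeb (ins m @2)
  zmiglkskeb → zmihlkskeb (sub g→h @4)
  zmihlkskeb → zmihlkskenb (ins n @10)
Edit distance = 3.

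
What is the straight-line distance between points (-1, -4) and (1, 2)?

√(Σ(x_i - y_i)²) = √((-1 - 1)² + (-4 - 2)²)
= √((-2)² + (-6)²) = √(4 + 36) = √40 ≈ 6.3246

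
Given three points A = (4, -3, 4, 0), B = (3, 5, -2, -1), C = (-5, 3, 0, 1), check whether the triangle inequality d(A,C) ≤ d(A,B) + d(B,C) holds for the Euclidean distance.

d(A,B) = √(1² + 8² + 6² + 1²) = √102 ≈ 10.0995, d(B,C) = √(8² + 2² + 2² + 2²) = √76 ≈ 8.7178, d(A,C) = √(9² + 6² + 4² + 1²) = √134 ≈ 11.5758.
d(A,C) ≈ 11.5758 ≤ 10.0995 + 8.7178 = 18.8173. Triangle inequality is satisfied.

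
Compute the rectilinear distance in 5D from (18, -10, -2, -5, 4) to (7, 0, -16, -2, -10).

Σ|x_i - y_i| = |18 - 7| + |-10 - 0| + |-2 - (-16)| + |-5 - (-2)| + |4 - (-10)| = 11 + 10 + 14 + 3 + 14 = 52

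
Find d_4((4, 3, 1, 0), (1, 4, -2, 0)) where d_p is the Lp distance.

(Σ|x_i - y_i|^4)^(1/4) = (|4 - 1|^4 + |3 - 4|^4 + |1 - (-2)|^4 + |0 - 0|^4)^(1/4)
= (3^4 + 1^4 + 3^4 + 0^4)^(1/4) = (81 + 1 + 81 + 0)^(1/4) = (163)^(1/4) ≈ 3.5731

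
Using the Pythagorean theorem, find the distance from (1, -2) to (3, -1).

√(Σ(x_i - y_i)²) = √((1 - 3)² + (-2 - (-1))²)
= √((-2)² + (-1)²) = √(4 + 1) = √5 ≈ 2.2361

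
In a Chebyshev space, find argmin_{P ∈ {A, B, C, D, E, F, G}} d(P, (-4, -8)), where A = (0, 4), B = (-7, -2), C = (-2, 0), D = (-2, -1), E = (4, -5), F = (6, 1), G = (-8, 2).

Distances: d(A) = 12, d(B) = 6, d(C) = 8, d(D) = 7, d(E) = 8, d(F) = 10, d(G) = 10. Nearest: B = (-7, -2) with distance 6.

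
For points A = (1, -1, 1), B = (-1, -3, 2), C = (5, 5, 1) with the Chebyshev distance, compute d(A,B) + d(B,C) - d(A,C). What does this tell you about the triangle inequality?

d(A,B) = max(2, 2, 1) = 2, d(B,C) = max(6, 8, 1) = 8, d(A,C) = max(4, 6, 0) = 6.
d(A,B) + d(B,C) - d(A,C) = 2 + 8 - 6 = 10 - 6 = 4. This is ≥ 0, so the triangle inequality holds for these points.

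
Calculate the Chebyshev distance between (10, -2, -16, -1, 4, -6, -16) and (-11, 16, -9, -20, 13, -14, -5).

max(|x_i - y_i|) = max(|10 - (-11)|, |-2 - 16|, |-16 - (-9)|, |-1 - (-20)|, |4 - 13|, |-6 - (-14)|, |-16 - (-5)|) = max(21, 18, 7, 19, 9, 8, 11) = 21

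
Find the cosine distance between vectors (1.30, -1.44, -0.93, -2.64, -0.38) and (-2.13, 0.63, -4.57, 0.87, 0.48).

With u = (1.30, -1.44, -0.93, -2.64, -0.38), v = (-2.13, 0.63, -4.57, 0.87, 0.48):
u·v = 1.3·(-2.13) + (-1.44)·0.63 + (-0.93)·(-4.57) + (-2.64)·0.87 + (-0.38)·0.48 = (-2.769) + (-0.9072) + 4.2501 + (-2.2968) + (-0.1824) = -1.9053.
|u| = √(1.3² + (-1.44)² + (-0.93)² + (-2.64)² + (-0.38)²) = √(1.69 + 2.0736 + 0.8649 + 6.9696 + 0.1444) = √11.7425, |v| = √((-2.13)² + 0.63² + (-4.57)² + 0.87² + 0.48²) = √(4.5369 + 0.3969 + 20.8849 + 0.7569 + 0.2304) = √26.806.
cos θ = (u·v)/(|u||v|) = -1.9053/(√11.7425·√26.806) ≈ -0.1074
Cosine distance = 1 - cos θ ≈ 1 - (-0.1074) = 1.1074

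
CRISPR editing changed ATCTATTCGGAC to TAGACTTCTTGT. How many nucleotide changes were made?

Differing positions: 1, 2, 3, 4, 5, 9, 10, 11, 12. Hamming distance = 9.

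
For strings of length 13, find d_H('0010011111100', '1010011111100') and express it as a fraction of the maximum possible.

Differing positions: 1. Hamming distance = 1. The maximum possible Hamming distance for length-13 strings is 13, so d_H/13 = 1/13 ≈ 0.0769.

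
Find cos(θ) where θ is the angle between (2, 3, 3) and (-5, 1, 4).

With u = (2, 3, 3), v = (-5, 1, 4):
u·v = 2·(-5) + 3·1 + 3·4 = (-10) + 3 + 12 = 5.
|u| = √(2² + 3² + 3²) = √22, |v| = √((-5)² + 1² + 4²) = √42, so |u||v| = √(22·42) = √924.
cos θ = (u·v)/(|u||v|) = 5/√924 ≈ 0.1645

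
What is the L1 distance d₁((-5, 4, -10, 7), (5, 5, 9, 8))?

Σ|x_i - y_i| = |-5 - 5| + |4 - 5| + |-10 - 9| + |7 - 8| = 10 + 1 + 19 + 1 = 31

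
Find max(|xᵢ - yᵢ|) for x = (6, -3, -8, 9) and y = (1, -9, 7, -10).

max(|x_i - y_i|) = max(|6 - 1|, |-3 - (-9)|, |-8 - 7|, |9 - (-10)|) = max(5, 6, 15, 19) = 19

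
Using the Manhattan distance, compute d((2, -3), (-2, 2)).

Σ|x_i - y_i| = |2 - (-2)| + |-3 - 2| = 4 + 5 = 9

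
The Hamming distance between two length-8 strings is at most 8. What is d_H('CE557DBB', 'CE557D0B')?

Differing positions: 7. Hamming distance = 1. The maximum possible Hamming distance for length-8 strings is 8, so d_H/8 = 1/8 = 0.125.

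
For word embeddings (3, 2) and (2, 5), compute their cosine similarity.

With u = (3, 2), v = (2, 5):
u·v = 3·2 + 2·5 = 6 + 10 = 16.
|u| = √(3² + 2²) = √13, |v| = √(2² + 5²) = √29, so |u||v| = √(13·29) = √377.
cos θ = (u·v)/(|u||v|) = 16/√377 ≈ 0.824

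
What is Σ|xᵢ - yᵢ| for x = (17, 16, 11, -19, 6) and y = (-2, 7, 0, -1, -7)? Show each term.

Σ|x_i - y_i| = |17 - (-2)| + |16 - 7| + |11 - 0| + |-19 - (-1)| + |6 - (-7)| = 19 + 9 + 11 + 18 + 13 = 70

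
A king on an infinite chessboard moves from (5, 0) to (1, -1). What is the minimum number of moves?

max(|x_i - y_i|) = max(|5 - 1|, |0 - (-1)|) = max(4, 1) = 4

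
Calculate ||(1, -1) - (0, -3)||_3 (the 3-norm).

(Σ|x_i - y_i|^3)^(1/3) = (|1 - 0|^3 + |-1 - (-3)|^3)^(1/3)
= (1^3 + 2^3)^(1/3) = (1 + 8)^(1/3) = (9)^(1/3) ≈ 2.0801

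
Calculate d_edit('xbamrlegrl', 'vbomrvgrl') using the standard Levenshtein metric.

Let D[i][j] be the edit distance between the first i characters of 'xbamrlegrl' and the first j characters of 'vbomrvgrl', with D[i][0] = i, D[0][j] = j, and D[i][j] = D[i-1][j-1] if the characters match, else 1 + min(D[i-1][j], D[i][j-1], D[i-1][j-1]). Filling the table (rows: prefixes of 'xbamrlegrl', columns: prefixes of 'vbomrvgrl'):
     ε  v  b  o  m  r  v  g  r  l
  ε  0  1  2  3  4  5  6  7  8  9
  x  1  1  2  3  4  5  6  7  8  9
  b  2  2  1  2  3  4  5  6  7  8
  a  3  3  2  2  3  4  5  6  7  8
  m  4  4  3  3  2  3  4  5  6  7
  r  5  5  4  4  3  2  3  4  5  6
  l  6  6  5  5  4  3  3  4  5  5
  e  7  7  6  6  5  4  4  4  5  6
  g  8  8  7  7  6  5  5  4  5  6
  r  9  9  8  8  7  6  6  5  4  5
  l 10 10  9  9  8  7  7  6  5  4
The bottom-right entry gives D[10][9] = 4, so no sequence of fewer than 4 edits works. Backtracking through the table gives one optimal edit sequence (4 edits):
  xbamrlegrl → vbamrlegrl (sub x→v @1)
  vbamrlegrl → vbomrlegrl (sub a→o @3)
  vbomrlegrl → vbomregrl (del l @6)
  vbomregrl → vbomrvgrl (sub e→v @6)
Edit distance = 4.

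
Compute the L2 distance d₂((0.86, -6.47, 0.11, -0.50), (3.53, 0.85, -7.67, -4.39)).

√(Σ(x_i - y_i)²) = √((0.86 - 3.53)² + (-6.47 - 0.85)² + (0.11 - (-7.67))² + (-0.5 - (-4.39))²)
= √((-2.67)² + (-7.32)² + 7.78² + 3.89²) = √(7.1289 + 53.5824 + 60.5284 + 15.1321) = √136.3718 ≈ 11.6778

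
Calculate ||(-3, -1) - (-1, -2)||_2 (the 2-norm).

(Σ|x_i - y_i|^2)^(1/2) = (|-3 - (-1)|^2 + |-1 - (-2)|^2)^(1/2)
= (2^2 + 1^2)^(1/2) = (4 + 1)^(1/2) = (5)^(1/2) ≈ 2.2361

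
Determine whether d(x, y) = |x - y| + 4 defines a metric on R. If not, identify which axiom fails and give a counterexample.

No. d fails identity of indiscernibles (specifically d(x,x) = 0): d(-3, -3) = |-3 - (-3)| + 4 = 0 + 4 = 4 ≠ 0.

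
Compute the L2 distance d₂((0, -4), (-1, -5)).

√(Σ(x_i - y_i)²) = √((0 - (-1))² + (-4 - (-5))²)
= √(1² + 1²) = √(1 + 1) = √2 ≈ 1.4142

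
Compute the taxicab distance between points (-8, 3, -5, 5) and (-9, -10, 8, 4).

Σ|x_i - y_i| = |-8 - (-9)| + |3 - (-10)| + |-5 - 8| + |5 - 4| = 1 + 13 + 13 + 1 = 28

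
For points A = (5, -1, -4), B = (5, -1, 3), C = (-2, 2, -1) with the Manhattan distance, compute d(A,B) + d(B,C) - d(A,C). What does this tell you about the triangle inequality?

d(A,B) = 0 + 0 + 7 = 7, d(B,C) = 7 + 3 + 4 = 14, d(A,C) = 7 + 3 + 3 = 13.
d(A,B) + d(B,C) - d(A,C) = 7 + 14 - 13 = 21 - 13 = 8. This is ≥ 0, so the triangle inequality holds for these points.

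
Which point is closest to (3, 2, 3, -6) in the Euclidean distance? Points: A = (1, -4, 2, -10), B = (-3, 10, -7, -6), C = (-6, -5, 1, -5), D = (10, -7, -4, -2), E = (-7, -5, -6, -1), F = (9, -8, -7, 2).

Distances: d(A) ≈ 7.5498, d(B) ≈ 14.1421, d(C) ≈ 11.619, d(D) ≈ 13.9642, d(E) ≈ 15.9687, d(F) ≈ 17.3205. Nearest: A = (1, -4, 2, -10) with distance 7.5498.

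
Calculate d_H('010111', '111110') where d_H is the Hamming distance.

Differing positions: 1, 3, 6. Hamming distance = 3.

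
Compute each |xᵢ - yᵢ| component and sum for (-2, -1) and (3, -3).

Σ|x_i - y_i| = |-2 - 3| + |-1 - (-3)| = 5 + 2 = 7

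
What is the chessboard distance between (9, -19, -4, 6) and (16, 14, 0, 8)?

max(|x_i - y_i|) = max(|9 - 16|, |-19 - 14|, |-4 - 0|, |6 - 8|) = max(7, 33, 4, 2) = 33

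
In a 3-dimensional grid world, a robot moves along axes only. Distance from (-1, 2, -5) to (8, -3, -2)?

Σ|x_i - y_i| = |-1 - 8| + |2 - (-3)| + |-5 - (-2)| = 9 + 5 + 3 = 17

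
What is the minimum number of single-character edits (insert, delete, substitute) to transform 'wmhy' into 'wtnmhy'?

Let D[i][j] be the edit distance between the first i characters of 'wmhy' and the first j characters of 'wtnmhy', with D[i][0] = i, D[0][j] = j, and D[i][j] = D[i-1][j-1] if the characters match, else 1 + min(D[i-1][j], D[i][j-1], D[i-1][j-1]). Filling the table (rows: prefixes of 'wmhy', columns: prefixes of 'wtnmhy'):
     ε  w  t  n  m  h  y
  ε  0  1  2  3  4  5  6
  w  1  0  1  2  3  4  5
  m  2  1  1  2  2  3  4
  h  3  2  2  2  3  2  3
  y  4  3  3  3  3  3  2
The bottom-right entry gives D[4][6] = 2, so no sequence of fewer than 2 edits works. Backtracking through the table gives one optimal edit sequence (2 edits):
  wmhy → wtmhy (ins t @2)
  wtmhy → wtnmhy (ins n @3)
Edit distance = 2.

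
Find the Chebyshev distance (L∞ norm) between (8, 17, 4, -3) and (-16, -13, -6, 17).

max(|x_i - y_i|) = max(|8 - (-16)|, |17 - (-13)|, |4 - (-6)|, |-3 - 17|) = max(24, 30, 10, 20) = 30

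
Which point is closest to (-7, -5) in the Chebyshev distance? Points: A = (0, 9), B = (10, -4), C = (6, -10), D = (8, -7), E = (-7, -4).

Distances: d(A) = 14, d(B) = 17, d(C) = 13, d(D) = 15, d(E) = 1. Nearest: E = (-7, -4) with distance 1.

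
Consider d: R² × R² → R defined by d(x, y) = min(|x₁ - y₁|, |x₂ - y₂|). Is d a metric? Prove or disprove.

No. d fails identity of indiscernibles: take x = (4, 0) and y = (4, 3). Then d(x,y) = min(|4 - 4|, |0 - 3|) = min(0, 3) = 0, yet x ≠ y.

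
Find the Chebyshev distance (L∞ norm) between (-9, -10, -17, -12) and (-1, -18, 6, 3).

max(|x_i - y_i|) = max(|-9 - (-1)|, |-10 - (-18)|, |-17 - 6|, |-12 - 3|) = max(8, 8, 23, 15) = 23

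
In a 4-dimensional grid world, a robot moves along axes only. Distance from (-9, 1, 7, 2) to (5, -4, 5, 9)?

Σ|x_i - y_i| = |-9 - 5| + |1 - (-4)| + |7 - 5| + |2 - 9| = 14 + 5 + 2 + 7 = 28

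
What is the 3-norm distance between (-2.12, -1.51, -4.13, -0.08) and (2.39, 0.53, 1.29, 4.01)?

(Σ|x_i - y_i|^3)^(1/3) = (|-2.12 - 2.39|^3 + |-1.51 - 0.53|^3 + |-4.13 - 1.29|^3 + |-0.08 - 4.01|^3)^(1/3)
= (4.51^3 + 2.04^3 + 5.42^3 + 4.09^3)^(1/3) ≈ (91.7339 + 8.4897 + 159.2201 + 68.4179)^(1/3) = (327.8616)^(1/3) ≈ 6.8955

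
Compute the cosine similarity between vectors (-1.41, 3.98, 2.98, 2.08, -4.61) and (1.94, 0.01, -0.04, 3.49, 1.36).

With u = (-1.41, 3.98, 2.98, 2.08, -4.61), v = (1.94, 0.01, -0.04, 3.49, 1.36):
u·v = (-1.41)·1.94 + 3.98·0.01 + 2.98·(-0.04) + 2.08·3.49 + (-4.61)·1.36 = (-2.7354) + 0.0398 + (-0.1192) + 7.2592 + (-6.2696) = -1.8252.
|u| = √((-1.41)² + 3.98² + 2.98² + 2.08² + (-4.61)²) = √(1.9881 + 15.8404 + 8.8804 + 4.3264 + 21.2521) = √52.2874, |v| = √(1.94² + 0.01² + (-0.04)² + 3.49² + 1.36²) = √(3.7636 + 0.0001 + 0.0016 + 12.1801 + 1.8496) = √17.795.
cos θ = (u·v)/(|u||v|) = -1.8252/(√52.2874·√17.795) ≈ -0.0598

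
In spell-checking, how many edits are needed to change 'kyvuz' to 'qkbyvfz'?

Let D[i][j] be the edit distance between the first i characters of 'kyvuz' and the first j characters of 'qkbyvfz', with D[i][0] = i, D[0][j] = j, and D[i][j] = D[i-1][j-1] if the characters match, else 1 + min(D[i-1][j], D[i][j-1], D[i-1][j-1]). Filling the table (rows: prefixes of 'kyvuz', columns: prefixes of 'qkbyvfz'):
     ε  q  k  b  y  v  f  z
  ε  0  1  2  3  4  5  6  7
  k  1  1  1  2  3  4  5  6
  y  2  2  2  2  2  3  4  5
  v  3  3  3  3  3  2  3  4
  u  4  4  4  4  4  3  3  4
  z  5  5  5  5  5  4  4  3
The bottom-right entry gives D[5][7] = 3, so no sequence of fewer than 3 edits works. Backtracking through the table gives one optimal edit sequence (3 edits):
  kyvuz → qkyvuz (ins q @1)
  qkyvuz → qkbyvuz (ins b @3)
  qkbyvuz → qkbyvfz (sub u→f @6)
Edit distance = 3.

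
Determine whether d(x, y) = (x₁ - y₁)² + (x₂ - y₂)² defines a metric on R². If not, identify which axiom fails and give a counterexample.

No. The squared Euclidean distance fails the triangle inequality. Counterexample: x = (0, 0), y = (1, 4), z = (2, 8). d(x,z) = 2² + 8² = 68, but d(x,y) + d(y,z) = (1² + 4²) + (1² + 4²) = 17 + 17 = 34. Since 68 > 34, the triangle inequality is violated. (Note: √d, the ordinary Euclidean distance, IS a metric.)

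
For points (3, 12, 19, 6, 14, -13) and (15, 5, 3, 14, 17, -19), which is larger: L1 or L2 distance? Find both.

L1 = |3 - 15| + |12 - 5| + |19 - 3| + |6 - 14| + |14 - 17| + |-13 - (-19)| = 12 + 7 + 16 + 8 + 3 + 6 = 52
L2 = √(12² + 7² + 16² + 8² + 3² + 6²) = √558 ≈ 23.622
L1 ≥ L2 always (equality iff movement is along one axis); L1 > L2 here.
Ratio L1/L2 = 52/√558 ≈ 2.2013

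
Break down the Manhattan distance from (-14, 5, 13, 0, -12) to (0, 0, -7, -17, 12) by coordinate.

Σ|x_i - y_i| = |-14 - 0| + |5 - 0| + |13 - (-7)| + |0 - (-17)| + |-12 - 12| = 14 + 5 + 20 + 17 + 24 = 80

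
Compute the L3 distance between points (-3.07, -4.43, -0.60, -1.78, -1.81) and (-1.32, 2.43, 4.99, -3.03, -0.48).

(Σ|x_i - y_i|^3)^(1/3) = (|-3.07 - (-1.32)|^3 + |-4.43 - 2.43|^3 + |-0.6 - 4.99|^3 + |-1.78 - (-3.03)|^3 + |-1.81 - (-0.48)|^3)^(1/3)
= (1.75^3 + 6.86^3 + 5.59^3 + 1.25^3 + 1.33^3)^(1/3) ≈ (5.3594 + 322.8289 + 174.6769 + 1.9531 + 2.3526)^(1/3) = (507.1709)^(1/3) ≈ 7.9748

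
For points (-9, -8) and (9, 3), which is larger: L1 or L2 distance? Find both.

L1 = |-9 - 9| + |-8 - 3| = 18 + 11 = 29
L2 = √(18² + 11²) = √445 ≈ 21.095
L1 ≥ L2 always (equality iff movement is along one axis); L1 > L2 here.
Ratio L1/L2 = 29/√445 ≈ 1.3747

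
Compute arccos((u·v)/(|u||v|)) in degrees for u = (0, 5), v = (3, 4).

With u = (0, 5), v = (3, 4):
u·v = 0·3 + 5·4 = 0 + 20 = 20.
|u| = √(0² + 5²) = √25, |v| = √(3² + 4²) = √25, so |u||v| = √(25·25) = √625 = 25.
cos θ = (u·v)/(|u||v|) = 20/25 = 0.8
θ = arccos(0.8) ≈ 36.87°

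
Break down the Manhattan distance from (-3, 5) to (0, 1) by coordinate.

Σ|x_i - y_i| = |-3 - 0| + |5 - 1| = 3 + 4 = 7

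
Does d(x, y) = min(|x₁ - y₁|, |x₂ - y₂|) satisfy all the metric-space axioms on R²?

No. d fails identity of indiscernibles: take x = (5, 0) and y = (5, 6). Then d(x,y) = min(|5 - 5|, |0 - 6|) = min(0, 6) = 0, yet x ≠ y.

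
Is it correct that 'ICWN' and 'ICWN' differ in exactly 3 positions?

Differing positions: none. Hamming distance = 0, so the claim that d_H = 3 is false.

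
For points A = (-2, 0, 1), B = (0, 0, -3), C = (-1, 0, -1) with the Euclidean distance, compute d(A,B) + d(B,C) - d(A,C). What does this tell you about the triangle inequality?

d(A,B) = √(2² + 0² + 4²) = √20 ≈ 4.4721, d(B,C) = √(1² + 0² + 2²) = √5 ≈ 2.2361, d(A,C) = √(1² + 0² + 2²) = √5 ≈ 2.2361.
d(A,B) + d(B,C) - d(A,C) = 4.4721 + 2.2361 - 2.2361 = 6.7082 - 2.2361 = 4.4721 (to 4 decimal places). This is ≥ 0, so the triangle inequality holds for these points.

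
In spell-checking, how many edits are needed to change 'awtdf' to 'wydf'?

Let D[i][j] be the edit distance between the first i characters of 'awtdf' and the first j characters of 'wydf', with D[i][0] = i, D[0][j] = j, and D[i][j] = D[i-1][j-1] if the characters match, else 1 + min(D[i-1][j], D[i][j-1], D[i-1][j-1]). Filling the table (rows: prefixes of 'awtdf', columns: prefixes of 'wydf'):
     ε  w  y  d  f
  ε  0  1  2  3  4
  a  1  1  2  3  4
  w  2  1  2  3  4
  t  3  2  2  3  4
  d  4  3  3  2  3
  f  5  4  4  3  2
The bottom-right entry gives D[5][4] = 2, so no sequence of fewer than 2 edits works. Backtracking through the table gives one optimal edit sequence (2 edits):
  awtdf → wtdf (del a @1)
  wtdf → wydf (sub t→y @2)
Edit distance = 2.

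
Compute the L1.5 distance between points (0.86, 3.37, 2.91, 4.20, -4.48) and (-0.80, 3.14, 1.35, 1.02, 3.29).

(Σ|x_i - y_i|^1.5)^(1/1.5) = (|0.86 - (-0.8)|^1.5 + |3.37 - 3.14|^1.5 + |2.91 - 1.35|^1.5 + |4.2 - 1.02|^1.5 + |-4.48 - 3.29|^1.5)^(1/1.5)
= (1.66^1.5 + 0.23^1.5 + 1.56^1.5 + 3.18^1.5 + 7.77^1.5)^(1/1.5) ≈ (2.1388 + 0.1103 + 1.9484 + 5.6708 + 21.6587)^(1/1.5) = (31.527)^(1/1.5) ≈ 9.9798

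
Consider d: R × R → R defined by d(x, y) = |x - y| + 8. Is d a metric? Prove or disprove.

No. d fails identity of indiscernibles (specifically d(x,x) = 0): d(3, 3) = |3 - 3| + 8 = 0 + 8 = 8 ≠ 0.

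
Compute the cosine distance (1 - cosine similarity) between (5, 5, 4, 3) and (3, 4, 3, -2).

With u = (5, 5, 4, 3), v = (3, 4, 3, -2):
u·v = 5·3 + 5·4 + 4·3 + 3·(-2) = 15 + 20 + 12 + (-6) = 41.
|u| = √(5² + 5² + 4² + 3²) = √75, |v| = √(3² + 4² + 3² + (-2)²) = √38, so |u||v| = √(75·38) = √2850.
cos θ = (u·v)/(|u||v|) = 41/√2850 ≈ 0.768
Cosine distance = 1 - cos θ ≈ 1 - 0.768 = 0.232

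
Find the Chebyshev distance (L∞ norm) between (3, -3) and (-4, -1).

max(|x_i - y_i|) = max(|3 - (-4)|, |-3 - (-1)|) = max(7, 2) = 7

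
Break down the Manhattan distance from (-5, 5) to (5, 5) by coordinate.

Σ|x_i - y_i| = |-5 - 5| + |5 - 5| = 10 + 0 = 10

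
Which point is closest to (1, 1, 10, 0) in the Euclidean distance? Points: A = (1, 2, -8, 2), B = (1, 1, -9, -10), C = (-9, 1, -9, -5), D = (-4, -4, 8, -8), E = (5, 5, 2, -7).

Distances: d(A) ≈ 18.1384, d(B) ≈ 21.4709, d(C) ≈ 22.0454, d(D) ≈ 10.8628, d(E) ≈ 12.0416. Nearest: D = (-4, -4, 8, -8) with distance 10.8628.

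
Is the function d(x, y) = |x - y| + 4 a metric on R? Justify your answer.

No. d fails identity of indiscernibles (specifically d(x,x) = 0): d(0, 0) = |0 - 0| + 4 = 0 + 4 = 4 ≠ 0.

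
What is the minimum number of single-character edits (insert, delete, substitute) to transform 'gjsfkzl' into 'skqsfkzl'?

Let D[i][j] be the edit distance between the first i characters of 'gjsfkzl' and the first j characters of 'skqsfkzl', with D[i][0] = i, D[0][j] = j, and D[i][j] = D[i-1][j-1] if the characters match, else 1 + min(D[i-1][j], D[i][j-1], D[i-1][j-1]). Filling the table (rows: prefixes of 'gjsfkzl', columns: prefixes of 'skqsfkzl'):
     ε  s  k  q  s  f  k  z  l
  ε  0  1  2  3  4  5  6  7  8
  g  1  1  2  3  4  5  6  7  8
  j  2  2  2  3  4  5  6  7  8
  s  3  2  3  3  3  4  5  6  7
  f  4  3  3  4  4  3  4  5  6
  k  5  4  3  4  5  4  3  4  5
  z  6  5  4  4  5  5  4  3  4
  l  7  6  5  5  5  6  5  4  3
The bottom-right entry gives D[7][8] = 3, so no sequence of fewer than 3 edits works. Backtracking through the table gives one optimal edit sequence (3 edits):
  gjsfkzl → sgjsfkzl (ins s @1)
  sgjsfkzl → skjsfkzl (sub g→k @2)
  skjsfkzl → skqsfkzl (sub j→q @3)
Edit distance = 3.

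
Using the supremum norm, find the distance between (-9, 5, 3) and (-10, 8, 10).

max(|x_i - y_i|) = max(|-9 - (-10)|, |5 - 8|, |3 - 10|) = max(1, 3, 7) = 7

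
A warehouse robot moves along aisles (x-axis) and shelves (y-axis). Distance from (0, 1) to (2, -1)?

Σ|x_i - y_i| = |0 - 2| + |1 - (-1)| = 2 + 2 = 4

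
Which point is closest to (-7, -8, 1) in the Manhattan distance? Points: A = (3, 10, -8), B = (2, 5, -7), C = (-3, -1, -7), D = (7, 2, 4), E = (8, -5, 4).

Distances: d(A) = 37, d(B) = 30, d(C) = 19, d(D) = 27, d(E) = 21. Nearest: C = (-3, -1, -7) with distance 19.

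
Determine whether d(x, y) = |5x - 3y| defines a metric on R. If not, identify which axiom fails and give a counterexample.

No. d fails symmetry: d(7, 3) = |5·7 - 3·3| = |26| = 26, but d(3, 7) = |5·3 - 3·7| = |-6| = 6. Since 26 ≠ 6, d(x,y) ≠ d(y,x) in general.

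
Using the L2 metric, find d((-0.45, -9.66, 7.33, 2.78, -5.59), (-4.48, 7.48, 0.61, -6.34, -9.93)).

√(Σ(x_i - y_i)²) = √((-0.45 - (-4.48))² + (-9.66 - 7.48)² + (7.33 - 0.61)² + (2.78 - (-6.34))² + (-5.59 - (-9.93))²)
= √(4.03² + (-17.14)² + 6.72² + 9.12² + 4.34²) = √(16.2409 + 293.7796 + 45.1584 + 83.1744 + 18.8356) = √457.1889 ≈ 21.382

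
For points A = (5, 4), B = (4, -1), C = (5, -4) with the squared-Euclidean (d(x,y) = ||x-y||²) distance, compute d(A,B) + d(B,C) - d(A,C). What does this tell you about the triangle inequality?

d(A,B) = 1² + 5² = 26, d(B,C) = 1² + 3² = 10, d(A,C) = 0² + 8² = 64.
d(A,B) + d(B,C) - d(A,C) = 26 + 10 - 64 = 36 - 64 = -28. This is < 0, so the triangle inequality FAILS for these points (squared-Euclidean is not a metric).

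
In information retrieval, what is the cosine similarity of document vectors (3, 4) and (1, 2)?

With u = (3, 4), v = (1, 2):
u·v = 3·1 + 4·2 = 3 + 8 = 11.
|u| = √(3² + 4²) = √25, |v| = √(1² + 2²) = √5, so |u||v| = √(25·5) = √125.
cos θ = (u·v)/(|u||v|) = 11/√125 ≈ 0.9839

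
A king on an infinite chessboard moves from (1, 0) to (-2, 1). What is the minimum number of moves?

max(|x_i - y_i|) = max(|1 - (-2)|, |0 - 1|) = max(3, 1) = 3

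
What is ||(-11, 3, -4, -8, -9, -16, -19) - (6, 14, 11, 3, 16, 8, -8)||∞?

max(|x_i - y_i|) = max(|-11 - 6|, |3 - 14|, |-4 - 11|, |-8 - 3|, |-9 - 16|, |-16 - 8|, |-19 - (-8)|) = max(17, 11, 15, 11, 25, 24, 11) = 25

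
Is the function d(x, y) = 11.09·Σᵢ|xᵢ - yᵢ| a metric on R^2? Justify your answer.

Yes. The L1 (Manhattan) norm induces a metric on R^2, and multiplying a metric by a positive constant 11.09 > 0 preserves all four axioms: non-negativity (11.09·||x-y|| ≥ 0), identity (11.09·||x-y|| = 0 ⟺ ||x-y|| = 0 ⟺ x = y), symmetry (||x-y|| = ||y-x||), and the triangle inequality (11.09·||x-z|| ≤ 11.09·||x-y|| + 11.09·||y-z||). So d is a metric.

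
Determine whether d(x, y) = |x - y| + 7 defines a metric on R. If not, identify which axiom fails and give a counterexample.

No. d fails identity of indiscernibles (specifically d(x,x) = 0): d(8, 8) = |8 - 8| + 7 = 0 + 7 = 7 ≠ 0.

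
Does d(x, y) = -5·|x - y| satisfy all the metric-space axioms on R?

No. With c = -5 < 0, d fails non-negativity: d(9, 14) = -5·|9 - 14| = -5·5 = -25 < 0.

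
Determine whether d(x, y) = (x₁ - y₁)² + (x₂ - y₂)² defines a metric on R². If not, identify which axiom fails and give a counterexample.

No. The squared Euclidean distance fails the triangle inequality. Counterexample: x = (0, 0), y = (4, 2), z = (8, 4). d(x,z) = 8² + 4² = 80, but d(x,y) + d(y,z) = (4² + 2²) + (4² + 2²) = 20 + 20 = 40. Since 80 > 40, the triangle inequality is violated. (Note: √d, the ordinary Euclidean distance, IS a metric.)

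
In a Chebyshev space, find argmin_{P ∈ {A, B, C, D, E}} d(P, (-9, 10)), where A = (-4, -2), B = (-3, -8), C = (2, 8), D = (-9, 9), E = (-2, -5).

Distances: d(A) = 12, d(B) = 18, d(C) = 11, d(D) = 1, d(E) = 15. Nearest: D = (-9, 9) with distance 1.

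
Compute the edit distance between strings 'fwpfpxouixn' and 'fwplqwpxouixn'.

Let D[i][j] be the edit distance between the first i characters of 'fwpfpxouixn' and the first j characters of 'fwplqwpxouixn', with D[i][0] = i, D[0][j] = j, and D[i][j] = D[i-1][j-1] if the characters match, else 1 + min(D[i-1][j], D[i][j-1], D[i-1][j-1]). Filling the table (rows: prefixes of 'fwpfpxouixn', columns: prefixes of 'fwplqwpxouixn'):
     ε  f  w  p  l  q  w  p  x  o  u  i  x  n
  ε  0  1  2  3  4  5  6  7  8  9 10 11 12 13
  f  1  0  1  2  3  4  5  6  7  8  9 10 11 12
  w  2  1  0  1  2  3  4  5  6  7  8  9 10 11
  p  3  2  1  0  1  2  3  4  5  6  7  8  9 10
  f  4  3  2  1  1  2  3  4  5  6  7  8  9 10
  p  5  4  3  2  2  2  3  3  4  5  6  7  8  9
  x  6  5  4  3  3  3  3  4  3  4  5  6  7  8
  o  7  6  5  4  4  4  4  4  4  3  4  5  6  7
  u  8  7  6  5  5  5  5  5  5  4  3  4  5  6
  i  9  8  7  6  6  6  6  6  6  5  4  3  4  5
  x 10  9  8  7  7  7  7  7  6  6  5  4  3  4
  n 11 10  9  8  8  8  8  8  7  7  6  5  4  3
The bottom-right entry gives D[11][13] = 3, so no sequence of fewer than 3 edits works. Backtracking through the table gives one optimal edit sequence (3 edits):
  fwpfpxouixn → fwplfpxouixn (ins l @4)
  fwplfpxouixn → fwplqfpxouixn (ins q @5)
  fwplqfpxouixn → fwplqwpxouixn (sub f→w @6)
Edit distance = 3.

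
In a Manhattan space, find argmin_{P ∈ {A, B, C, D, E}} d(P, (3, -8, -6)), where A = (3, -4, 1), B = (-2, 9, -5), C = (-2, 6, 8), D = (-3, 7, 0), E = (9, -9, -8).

Distances: d(A) = 11, d(B) = 23, d(C) = 33, d(D) = 27, d(E) = 9. Nearest: E = (9, -9, -8) with distance 9.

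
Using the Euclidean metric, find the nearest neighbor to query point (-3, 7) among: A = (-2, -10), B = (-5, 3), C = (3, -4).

Distances: d(A) ≈ 17.0294, d(B) ≈ 4.4721, d(C) ≈ 12.53. Nearest: B = (-5, 3) with distance 4.4721.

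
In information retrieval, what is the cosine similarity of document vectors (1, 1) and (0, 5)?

With u = (1, 1), v = (0, 5):
u·v = 1·0 + 1·5 = 0 + 5 = 5.
|u| = √(1² + 1²) = √2, |v| = √(0² + 5²) = √25, so |u||v| = √(2·25) = √50.
cos θ = (u·v)/(|u||v|) = 5/√50 ≈ 0.7071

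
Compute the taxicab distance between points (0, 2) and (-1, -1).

Σ|x_i - y_i| = |0 - (-1)| + |2 - (-1)| = 1 + 3 = 4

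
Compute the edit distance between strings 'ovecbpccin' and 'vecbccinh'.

Let D[i][j] be the edit distance between the first i characters of 'ovecbpccin' and the first j characters of 'vecbccinh', with D[i][0] = i, D[0][j] = j, and D[i][j] = D[i-1][j-1] if the characters match, else 1 + min(D[i-1][j], D[i][j-1], D[i-1][j-1]). Filling the table (rows: prefixes of 'ovecbpccin', columns: prefixes of 'vecbccinh'):
     ε  v  e  c  b  c  c  i  n  h
  ε  0  1  2  3  4  5  6  7  8  9
  o  1  1  2  3  4  5  6  7  8  9
  v  2  1  2  3  4  5  6  7  8  9
  e  3  2  1  2  3  4  5  6  7  8
  c  4  3  2  1  2  3  4  5  6  7
  b  5  4  3  2  1  2  3  4  5  6
  p  6  5  4  3  2  2  3  4  5  6
  c  7  6  5  4  3  2  2  3  4  5
  c  8  7  6  5  4  3  2  3  4  5
  i  9  8  7  6  5  4  3  2  3  4
  n 10  9  8  7  6  5  4  3  2  3
The bottom-right entry gives D[10][9] = 3, so no sequence of fewer than 3 edits works. Backtracking through the table gives one optimal edit sequence (3 edits):
  ovecbpccin → vecbpccin (del o @1)
  vecbpccin → vecbccin (del p @5)
  vecbccin → vecbccinh (ins h @9)
Edit distance = 3.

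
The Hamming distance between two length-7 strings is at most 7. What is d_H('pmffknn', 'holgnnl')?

Differing positions: 1, 2, 3, 4, 5, 7. Hamming distance = 6. The maximum possible Hamming distance for length-7 strings is 7, so d_H/7 = 6/7 ≈ 0.8571.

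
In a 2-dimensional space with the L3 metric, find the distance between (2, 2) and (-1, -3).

(Σ|x_i - y_i|^3)^(1/3) = (|2 - (-1)|^3 + |2 - (-3)|^3)^(1/3)
= (3^3 + 5^3)^(1/3) = (27 + 125)^(1/3) = (152)^(1/3) ≈ 5.3368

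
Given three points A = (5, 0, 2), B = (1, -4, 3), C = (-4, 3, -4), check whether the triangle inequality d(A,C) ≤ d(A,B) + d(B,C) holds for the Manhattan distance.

d(A,B) = 4 + 4 + 1 = 9, d(B,C) = 5 + 7 + 7 = 19, d(A,C) = 9 + 3 + 6 = 18.
d(A,C) = 18 ≤ 9 + 19 = 28. Triangle inequality is satisfied.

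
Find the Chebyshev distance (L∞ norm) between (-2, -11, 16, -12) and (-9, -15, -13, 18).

max(|x_i - y_i|) = max(|-2 - (-9)|, |-11 - (-15)|, |16 - (-13)|, |-12 - 18|) = max(7, 4, 29, 30) = 30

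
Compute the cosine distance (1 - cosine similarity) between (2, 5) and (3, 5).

With u = (2, 5), v = (3, 5):
u·v = 2·3 + 5·5 = 6 + 25 = 31.
|u| = √(2² + 5²) = √29, |v| = √(3² + 5²) = √34, so |u||v| = √(29·34) = √986.
cos θ = (u·v)/(|u||v|) = 31/√986 ≈ 0.9872
Cosine distance = 1 - cos θ ≈ 1 - 0.9872 = 0.0128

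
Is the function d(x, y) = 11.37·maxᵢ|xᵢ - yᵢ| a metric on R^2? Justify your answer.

Yes. The L∞ (Chebyshev) norm induces a metric on R^2, and multiplying a metric by a positive constant 11.37 > 0 preserves all four axioms: non-negativity (11.37·||x-y|| ≥ 0), identity (11.37·||x-y|| = 0 ⟺ ||x-y|| = 0 ⟺ x = y), symmetry (||x-y|| = ||y-x||), and the triangle inequality (11.37·||x-z|| ≤ 11.37·||x-y|| + 11.37·||y-z||). So d is a metric.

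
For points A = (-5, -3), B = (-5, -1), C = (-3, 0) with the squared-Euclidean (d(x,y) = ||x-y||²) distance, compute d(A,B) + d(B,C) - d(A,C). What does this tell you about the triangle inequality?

d(A,B) = 0² + 2² = 4, d(B,C) = 2² + 1² = 5, d(A,C) = 2² + 3² = 13.
d(A,B) + d(B,C) - d(A,C) = 4 + 5 - 13 = 9 - 13 = -4. This is < 0, so the triangle inequality FAILS for these points (squared-Euclidean is not a metric).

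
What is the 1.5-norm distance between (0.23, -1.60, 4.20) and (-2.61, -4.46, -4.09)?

(Σ|x_i - y_i|^1.5)^(1/1.5) = (|0.23 - (-2.61)|^1.5 + |-1.6 - (-4.46)|^1.5 + |4.2 - (-4.09)|^1.5)^(1/1.5)
= (2.84^1.5 + 2.86^1.5 + 8.29^1.5)^(1/1.5) ≈ (4.7861 + 4.8367 + 23.8689)^(1/1.5) = (33.4917)^(1/1.5) ≈ 10.3902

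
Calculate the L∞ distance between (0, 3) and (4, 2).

max(|x_i - y_i|) = max(|0 - 4|, |3 - 2|) = max(4, 1) = 4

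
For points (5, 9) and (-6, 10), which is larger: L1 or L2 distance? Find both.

L1 = |5 - (-6)| + |9 - 10| = 11 + 1 = 12
L2 = √(11² + 1²) = √122 ≈ 11.0454
L1 ≥ L2 always (equality iff movement is along one axis); L1 > L2 here.
Ratio L1/L2 = 12/√122 ≈ 1.0864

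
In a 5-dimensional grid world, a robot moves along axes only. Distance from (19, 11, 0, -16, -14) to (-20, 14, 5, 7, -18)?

Σ|x_i - y_i| = |19 - (-20)| + |11 - 14| + |0 - 5| + |-16 - 7| + |-14 - (-18)| = 39 + 3 + 5 + 23 + 4 = 74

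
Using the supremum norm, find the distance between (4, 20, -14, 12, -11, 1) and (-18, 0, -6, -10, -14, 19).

max(|x_i - y_i|) = max(|4 - (-18)|, |20 - 0|, |-14 - (-6)|, |12 - (-10)|, |-11 - (-14)|, |1 - 19|) = max(22, 20, 8, 22, 3, 18) = 22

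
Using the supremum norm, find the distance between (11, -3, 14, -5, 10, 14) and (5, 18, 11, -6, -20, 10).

max(|x_i - y_i|) = max(|11 - 5|, |-3 - 18|, |14 - 11|, |-5 - (-6)|, |10 - (-20)|, |14 - 10|) = max(6, 21, 3, 1, 30, 4) = 30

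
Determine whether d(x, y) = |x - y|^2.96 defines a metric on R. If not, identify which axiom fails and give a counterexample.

No. d(x,y) = |x-y|^2.96 fails the triangle inequality since p = 2.96 > 1. Counterexample: x = 0, y = 5, z = 8. d(x,z) = |0 - 8|^2.96 = 8^2.96 ≈ 471.1361, but d(x,y) + d(y,z) = 5^2.96 + 3^2.96 ≈ 117.2064 + 25.8392 = 143.0456. Since 471.1361 > 143.0456, the triangle inequality is violated.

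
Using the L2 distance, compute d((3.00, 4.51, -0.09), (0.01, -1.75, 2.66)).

(Σ|x_i - y_i|^2)^(1/2) = (|3 - 0.01|^2 + |4.51 - (-1.75)|^2 + |-0.09 - 2.66|^2)^(1/2)
= (2.99^2 + 6.26^2 + 2.75^2)^(1/2) = (8.9401 + 39.1876 + 7.5625)^(1/2) = (55.6902)^(1/2) ≈ 7.4626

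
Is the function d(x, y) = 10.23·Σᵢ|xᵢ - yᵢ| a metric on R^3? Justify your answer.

Yes. The L1 (Manhattan) norm induces a metric on R^3, and multiplying a metric by a positive constant 10.23 > 0 preserves all four axioms: non-negativity (10.23·||x-y|| ≥ 0), identity (10.23·||x-y|| = 0 ⟺ ||x-y|| = 0 ⟺ x = y), symmetry (||x-y|| = ||y-x||), and the triangle inequality (10.23·||x-z|| ≤ 10.23·||x-y|| + 10.23·||y-z||). So d is a metric.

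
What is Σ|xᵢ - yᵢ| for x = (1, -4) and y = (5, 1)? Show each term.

Σ|x_i - y_i| = |1 - 5| + |-4 - 1| = 4 + 5 = 9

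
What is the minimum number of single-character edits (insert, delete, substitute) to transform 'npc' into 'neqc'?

Let D[i][j] be the edit distance between the first i characters of 'npc' and the first j characters of 'neqc', with D[i][0] = i, D[0][j] = j, and D[i][j] = D[i-1][j-1] if the characters match, else 1 + min(D[i-1][j], D[i][j-1], D[i-1][j-1]). Filling the table (rows: prefixes of 'npc', columns: prefixes of 'neqc'):
     ε  n  e  q  c
  ε  0  1  2  3  4
  n  1  0  1  2  3
  p  2  1  1  2  3
  c  3  2  2  2  2
The bottom-right entry gives D[3][4] = 2, so no sequence of fewer than 2 edits works. Backtracking through the table gives one optimal edit sequence (2 edits):
  npc → nepc (ins e @2)
  nepc → neqc (sub p→q @3)
Edit distance = 2.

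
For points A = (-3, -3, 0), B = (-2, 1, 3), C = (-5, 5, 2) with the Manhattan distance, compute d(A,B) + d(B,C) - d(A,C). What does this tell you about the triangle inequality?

d(A,B) = 1 + 4 + 3 = 8, d(B,C) = 3 + 4 + 1 = 8, d(A,C) = 2 + 8 + 2 = 12.
d(A,B) + d(B,C) - d(A,C) = 8 + 8 - 12 = 16 - 12 = 4. This is ≥ 0, so the triangle inequality holds for these points.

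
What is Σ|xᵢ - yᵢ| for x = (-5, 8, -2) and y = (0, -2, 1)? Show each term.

Σ|x_i - y_i| = |-5 - 0| + |8 - (-2)| + |-2 - 1| = 5 + 10 + 3 = 18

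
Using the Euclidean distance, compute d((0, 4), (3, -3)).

(Σ|x_i - y_i|^2)^(1/2) = (|0 - 3|^2 + |4 - (-3)|^2)^(1/2)
= (3^2 + 7^2)^(1/2) = (9 + 49)^(1/2) = (58)^(1/2) ≈ 7.6158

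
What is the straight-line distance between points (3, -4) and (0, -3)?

√(Σ(x_i - y_i)²) = √((3 - 0)² + (-4 - (-3))²)
= √(3² + (-1)²) = √(9 + 1) = √10 ≈ 3.1623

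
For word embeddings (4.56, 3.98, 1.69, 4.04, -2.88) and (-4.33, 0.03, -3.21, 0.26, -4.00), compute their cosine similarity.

With u = (4.56, 3.98, 1.69, 4.04, -2.88), v = (-4.33, 0.03, -3.21, 0.26, -4.00):
u·v = 4.56·(-4.33) + 3.98·0.03 + 1.69·(-3.21) + 4.04·0.26 + (-2.88)·(-4) = (-19.7448) + 0.1194 + (-5.4249) + 1.0504 + 11.52 = -12.4799.
|u| = √(4.56² + 3.98² + 1.69² + 4.04² + (-2.88)²) = √(20.7936 + 15.8404 + 2.8561 + 16.3216 + 8.2944) = √64.1061, |v| = √((-4.33)² + 0.03² + (-3.21)² + 0.26² + (-4)²) = √(18.7489 + 0.0009 + 10.3041 + 0.0676 + 16) = √45.1215.
cos θ = (u·v)/(|u||v|) = -12.4799/(√64.1061·√45.1215) ≈ -0.232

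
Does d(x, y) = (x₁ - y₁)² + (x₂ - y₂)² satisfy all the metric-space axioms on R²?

No. The squared Euclidean distance fails the triangle inequality. Counterexample: x = (0, 0), y = (4, 5), z = (8, 10). d(x,z) = 8² + 10² = 164, but d(x,y) + d(y,z) = (4² + 5²) + (4² + 5²) = 41 + 41 = 82. Since 164 > 82, the triangle inequality is violated. (Note: √d, the ordinary Euclidean distance, IS a metric.)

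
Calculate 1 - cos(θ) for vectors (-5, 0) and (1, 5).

With u = (-5, 0), v = (1, 5):
u·v = (-5)·1 + 0·5 = (-5) + 0 = -5.
|u| = √((-5)² + 0²) = √25, |v| = √(1² + 5²) = √26, so |u||v| = √(25·26) = √650.
cos θ = (u·v)/(|u||v|) = -5/√650 ≈ -0.1961
Cosine distance = 1 - cos θ ≈ 1 - (-0.1961) = 1.1961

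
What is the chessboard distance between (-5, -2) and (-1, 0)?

max(|x_i - y_i|) = max(|-5 - (-1)|, |-2 - 0|) = max(4, 2) = 4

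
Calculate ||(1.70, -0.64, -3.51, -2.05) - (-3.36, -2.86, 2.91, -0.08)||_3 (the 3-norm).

(Σ|x_i - y_i|^3)^(1/3) = (|1.7 - (-3.36)|^3 + |-0.64 - (-2.86)|^3 + |-3.51 - 2.91|^3 + |-2.05 - (-0.08)|^3)^(1/3)
= (5.06^3 + 2.22^3 + 6.42^3 + 1.97^3)^(1/3) ≈ (129.5542 + 10.941 + 264.6093 + 7.6454)^(1/3) = (412.7499)^(1/3) ≈ 7.4455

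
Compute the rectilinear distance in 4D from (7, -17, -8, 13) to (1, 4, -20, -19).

Σ|x_i - y_i| = |7 - 1| + |-17 - 4| + |-8 - (-20)| + |13 - (-19)| = 6 + 21 + 12 + 32 = 71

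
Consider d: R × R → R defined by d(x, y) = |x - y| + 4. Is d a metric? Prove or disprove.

No. d fails identity of indiscernibles (specifically d(x,x) = 0): d(7, 7) = |7 - 7| + 4 = 0 + 4 = 4 ≠ 0.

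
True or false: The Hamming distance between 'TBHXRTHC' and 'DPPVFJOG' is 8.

Differing positions: 1, 2, 3, 4, 5, 6, 7, 8. Hamming distance = 8, so the claim is true.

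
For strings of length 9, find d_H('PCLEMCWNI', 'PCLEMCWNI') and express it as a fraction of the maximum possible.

Differing positions: none. Hamming distance = 0. The maximum possible Hamming distance for length-9 strings is 9, so d_H/9 = 0/9 = 0.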